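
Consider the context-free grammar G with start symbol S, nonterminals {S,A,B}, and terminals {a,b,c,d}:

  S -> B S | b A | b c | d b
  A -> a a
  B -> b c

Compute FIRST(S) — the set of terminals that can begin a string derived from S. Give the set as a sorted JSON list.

FIRST iteration:
round 1:
  A via A→a a: +{a}
  B via B→b c: +{b}
  S via S→B S: +{b}
  S via S→d b: +{d}
  S: {b,d}  A: {a}  B: {b}
round 2: (no change)
  S: {b,d}  A: {a}  B: {b}

FIRST(S) = ["b", "d"]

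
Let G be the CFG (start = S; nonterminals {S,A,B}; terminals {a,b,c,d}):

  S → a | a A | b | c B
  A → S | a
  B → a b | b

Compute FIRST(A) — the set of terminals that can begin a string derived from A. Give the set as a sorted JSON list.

FIRST iteration:
[1]
  A via A→a: +{a}
  B via B→a b: +{a}
  B via B→b: +{b}
  S via S→a: +{a}
  S via S→b: +{b}
  S via S→c B: +{c}
  S: {a,b,c}  A: {a}  B: {a,b}
[2]
  A via A→S: +{b,c}
  S: {a,b,c}  A: {a,b,c}  B: {a,b}
[3] (stable)
  S: {a,b,c}  A: {a,b,c}  B: {a,b}

FIRST(A) = ["a", "b", "c"]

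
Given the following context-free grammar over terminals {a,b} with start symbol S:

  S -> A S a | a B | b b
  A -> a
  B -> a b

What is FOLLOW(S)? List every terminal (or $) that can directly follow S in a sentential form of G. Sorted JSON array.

Compute FIRST by fixpoint:
pass 1:
  A via A→a: +{a}
  B via B→a b: +{a}
  S via S→A S a: +{a}
  S via S→b b: +{b}
  FIRST[S]={a,b}  FIRST[A]={a}  FIRST[B]={a}
pass 2: done
  FIRST[S]={a,b}  FIRST[A]={a}  FIRST[B]={a}

FOLLOW iteration:
FOLLOW(S) := {$}
[1]
  S→A S a: FOLLOW(A) ⊇ FIRST(S) = {a,b}; new: +{a,b}
  S→A S a: FOLLOW(S) ⊇ FIRST(a) = {a}; new: +{a}
  S→a B: FOLLOW(B) ⊇ FOLLOW(S) ⊇ {$,a}; new: +{$,a}
  S: {$,a}  A: {a,b}  B: {$,a}
[2] (stable)
  S: {$,a}  A: {a,b}  B: {$,a}

FOLLOW(S) = ["$", "a"]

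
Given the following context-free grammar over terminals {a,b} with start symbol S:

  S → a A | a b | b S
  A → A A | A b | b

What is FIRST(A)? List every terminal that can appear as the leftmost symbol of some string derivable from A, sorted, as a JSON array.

FIRST iteration:
pass 1:
  A via A→b: +{b}
  S via S→a A: +{a}
  S via S→b S: +{b}
  FIRST(S)={a,b}  FIRST(A)={b}
pass 2: (no change)
  FIRST(S)={a,b}  FIRST(A)={b}

FIRST(A) = ["b"]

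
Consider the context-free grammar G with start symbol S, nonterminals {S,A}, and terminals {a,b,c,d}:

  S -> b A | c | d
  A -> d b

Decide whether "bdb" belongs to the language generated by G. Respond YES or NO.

CNF form of G:
  S -> T1 A | c | d
  A -> T0 T1
  T0 -> d
  T1 -> b

Fill CYK table bottom-up:
  cell(0,0) b: {T1}  orig:{}
  cell(1,1) d: {S,T0}  orig:{S}
  cell(2,2) b: {T1}  orig:{}
  cell(0,1) bd: ∅
  cell(1,2) db: {A}
  cell(0,2) bdb: {S}

S ∈ T[0,2] ⇒ YES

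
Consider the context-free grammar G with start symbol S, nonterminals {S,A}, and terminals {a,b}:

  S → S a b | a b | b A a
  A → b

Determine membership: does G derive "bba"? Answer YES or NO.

Convert to CNF:
  S -> S X2 | T0 T1 | T1 X3
  A -> b
  T0 -> a
  T1 -> b
  X2 -> T0 T1
  X3 -> A T0

CYK table (by increasing span):
  cell(0,0) b: {A,T1}  orig:{A}
  cell(1,1) b: {A,T1}  orig:{A}
  cell(2,2) a: {T0}  orig:{}
  cell(0,1) bb: ∅
  cell(1,2) ba: {X3}  orig:{}
  cell(0,2) bba: {S}

S ∈ T[0,2] ⇒ YES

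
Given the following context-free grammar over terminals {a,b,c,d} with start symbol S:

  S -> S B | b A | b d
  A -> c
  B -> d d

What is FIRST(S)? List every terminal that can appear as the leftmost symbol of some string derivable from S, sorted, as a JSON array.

FIRST sets, iterate to fixpoint:
iter 1:
  A via A→c: +{c}
  B via B→d d: +{d}
  S via S→b A: +{b}
  FIRST(S)={b}  FIRST(A)={c}  FIRST(B)={d}
iter 2: (stable)
  FIRST(S)={b}  FIRST(A)={c}  FIRST(B)={d}

FIRST(S) = ["b"]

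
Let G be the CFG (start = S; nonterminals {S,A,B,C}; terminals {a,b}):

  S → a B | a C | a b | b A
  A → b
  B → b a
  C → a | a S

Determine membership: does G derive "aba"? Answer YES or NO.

CNF form of G:
  S -> T0 A | T1 B | T1 C | T1 T0
  A -> b
  B -> T0 T1
  C -> T1 S | a
  T0 -> b
  T1 -> a

CYK fill:
  cell(0,0) a: {C,T1}  orig:{C}
  cell(1,1) b: {A,T0}  orig:{A}
  cell(2,2) a: {C,T1}  orig:{C}
  cell(0,1) ab: {S}
  cell(1,2) ba: {B}
  cell(0,2) aba: {S}

S ∈ T[0,2] ⇒ YES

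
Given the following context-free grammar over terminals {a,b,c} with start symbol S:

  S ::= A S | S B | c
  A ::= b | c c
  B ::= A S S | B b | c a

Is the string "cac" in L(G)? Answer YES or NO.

CNF form of G:
  S -> A S | S B | c
  A -> T0 T0 | b
  B -> A X3 | B T1 | T0 T2
  T0 -> c
  T1 -> b
  T2 -> a
  X3 -> S S

CYK fill:
  T[0,0] 'c' = {S,T0}  orig:{S}
  T[1,1] 'a' = {T2}  orig:{}
  T[2,2] 'c' = {S,T0}  orig:{S}
  T[0,1] 'ca' = {B}
  T[1,2] 'ac' = ∅
  T[0,2] 'cac' = ∅

S ∉ T[0,2] ⇒ NO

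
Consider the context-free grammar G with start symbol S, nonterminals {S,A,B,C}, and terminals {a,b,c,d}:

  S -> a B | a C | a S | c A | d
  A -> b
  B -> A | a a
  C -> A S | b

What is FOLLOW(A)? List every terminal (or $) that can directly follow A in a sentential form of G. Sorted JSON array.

FIRST iteration:
iter 1:
  A via A→b: +{b}
  B via B→A: +{b}
  B via B→a a: +{a}
  C via C→A S: +{b}
  S via S→a B: +{a}
  S via S→c A: +{c}
  S via S→d: +{d}
  FIRST[S]={a,c,d}  FIRST[A]={b}  FIRST[B]={a,b}  FIRST[C]={b}
iter 2: done
  FIRST[S]={a,c,d}  FIRST[A]={b}  FIRST[B]={a,b}  FIRST[C]={b}

FOLLOW sets:
seed FOLLOW(S) with $
pass 1:
  C→A S: FOLLOW(A) ⊇ FIRST(S) = {a,c,d}; new: +{a,c,d}
  S→a B: FOLLOW(B) ⊇ FOLLOW(S) ⊇ {$}; new: +{$}
  S→a C: FOLLOW(C) ⊇ FOLLOW(S) ⊇ {$}; new: +{$}
  S→c A: FOLLOW(A) ⊇ FOLLOW(S) ⊇ {$}; new: +{$}
  S: {$}  A: {$,a,c,d}  B: {$}  C: {$}
pass 2: (no change)
  S: {$}  A: {$,a,c,d}  B: {$}  C: {$}

FOLLOW(A) = ["$", "a", "c", "d"]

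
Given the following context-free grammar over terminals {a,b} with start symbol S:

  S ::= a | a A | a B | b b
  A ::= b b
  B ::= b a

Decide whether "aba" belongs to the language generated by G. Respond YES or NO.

CNF form of G:
  S -> T0 T0 | T1 A | T1 B | a
  A -> T0 T0
  B -> T0 T1
  T0 -> b
  T1 -> a

Fill CYK table bottom-up:
  [0..0]={S,T1}  "a"  orig:{S}
  [1..1]={T0}  "b"  orig:{}
  [2..2]={S,T1}  "a"  orig:{S}
  [0..1]=∅  "ab"
  [1..2]={B}  "ba"
  [0..2]={S}  "aba"

S ∈ T[0,2] ⇒ YES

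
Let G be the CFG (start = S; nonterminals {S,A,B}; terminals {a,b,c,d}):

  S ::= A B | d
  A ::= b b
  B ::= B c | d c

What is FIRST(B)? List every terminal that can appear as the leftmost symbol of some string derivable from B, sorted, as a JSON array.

FIRST sets, iterate to fixpoint:
iter 1:
  A via A→b b: +{b}
  B via B→d c: +{d}
  S via S→A B: +{b}
  S via S→d: +{d}
  FIRST(S)={b,d}  FIRST(A)={b}  FIRST(B)={d}
iter 2: — fixpoint
  FIRST(S)={b,d}  FIRST(A)={b}  FIRST(B)={d}

FIRST(B) = ["d"]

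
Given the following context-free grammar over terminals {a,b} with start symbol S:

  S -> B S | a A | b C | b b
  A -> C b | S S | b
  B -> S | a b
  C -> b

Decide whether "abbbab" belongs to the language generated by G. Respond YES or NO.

CNF form of G:
  S -> B S | T0 C | T0 T0 | T1 A
  A -> C T0 | S S | b
  B -> B S | T0 C | T0 T0 | T1 A | T1 T0
  C -> b
  T0 -> b
  T1 -> a

CYK table (by increasing span):
  T[0,0] 'a' = {T1}  orig:{}
  T[1,1] 'b' = {A,C,T0}  orig:{A,C}
  T[2,2] 'b' = {A,C,T0}  orig:{A,C}
  T[3,3] 'b' = {A,C,T0}  orig:{A,C}
  T[4,4] 'a' = {T1}  orig:{}
  T[5,5] 'b' = {A,C,T0}  orig:{A,C}
  T[0,1] 'ab' = {B,S}
  T[1,2] 'bb' = {A,B,S}
  T[2,3] 'bb' = {A,B,S}
  T[3,4] 'ba' = ∅
  T[4,5] 'ab' = {B,S}
  T[0,2] 'abb' = {B,S}
  T[1,3] 'bbb' = ∅
  T[2,4] 'bba' = ∅
  T[3,5] 'bab' = ∅
  T[0,3] 'abbb' = {A,B,S}
  T[1,4] 'bbba' = ∅
  T[2,5] 'bbab' = {A,B,S}
  T[0,4] 'abbba' = ∅
  T[1,5] 'bbbab' = ∅
  T[0,5] 'abbbab' = {A,B,S}

S ∈ T[0,5] ⇒ YES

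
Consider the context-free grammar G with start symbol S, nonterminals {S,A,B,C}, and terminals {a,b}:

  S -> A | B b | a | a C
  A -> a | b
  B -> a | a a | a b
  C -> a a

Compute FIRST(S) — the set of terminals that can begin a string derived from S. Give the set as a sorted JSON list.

FIRST iteration:
pass 1:
  A via A→a: +{a}
  A via A→b: +{b}
  B via B→a: +{a}
  C via C→a a: +{a}
  S via S→A: +{a,b}
  S: {a,b}  A: {a,b}  B: {a}  C: {a}
pass 2: — fixpoint
  S: {a,b}  A: {a,b}  B: {a}  C: {a}

FIRST(S) = ["a", "b"]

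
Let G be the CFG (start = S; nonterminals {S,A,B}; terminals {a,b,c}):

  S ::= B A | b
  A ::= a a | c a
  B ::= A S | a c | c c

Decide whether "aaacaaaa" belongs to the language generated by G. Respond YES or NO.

CNF form of G:
  S -> B A | b
  A -> T0 T0 | T1 T0
  B -> A S | T0 T1 | T1 T1
  T0 -> a
  T1 -> c

CYK table (by increasing span):
  T[0,0] 'a' = {T0}  orig:{}
  T[1,1] 'a' = {T0}  orig:{}
  T[2,2] 'a' = {T0}  orig:{}
  T[3,3] 'c' = {T1}  orig:{}
  T[4,4] 'a' = {T0}  orig:{}
  T[5,5] 'a' = {T0}  orig:{}
  T[6,6] 'a' = {T0}  orig:{}
  T[7,7] 'a' = {T0}  orig:{}
  T[0,1] 'aa' = {A}
  T[1,2] 'aa' = {A}
  T[2,3] 'ac' = {B}
  T[3,4] 'ca' = {A}
  T[4,5] 'aa' = {A}
  T[5,6] 'aa' = {A}
  T[6,7] 'aa' = {A}
  T[0,2] 'aaa' = ∅
  T[1,3] 'aac' = ∅
  T[2,4] 'aca' = ∅
  T[3,5] 'caa' = ∅
  T[4,6] 'aaa' = ∅
  T[5,7] 'aaa' = ∅
  T[0,3] 'aaac' = ∅
  T[1,4] 'aaca' = ∅
  T[2,5] 'acaa' = {S}
  T[3,6] 'caaa' = ∅
  T[4,7] 'aaaa' = ∅
  T[0,4] 'aaaca' = ∅
  T[1,5] 'aacaa' = ∅
  T[2,6] 'acaaa' = ∅
  T[3,7] 'caaaa' = ∅
  T[0,5] 'aaacaa' = {B}
  T[1,6] 'aacaaa' = ∅
  T[2,7] 'acaaaa' = ∅
  T[0,6] 'aaacaaa' = ∅
  T[1,7] 'aacaaaa' = ∅
  T[0,7] 'aaacaaaa' = {S}

S ∈ T[0,7] ⇒ YES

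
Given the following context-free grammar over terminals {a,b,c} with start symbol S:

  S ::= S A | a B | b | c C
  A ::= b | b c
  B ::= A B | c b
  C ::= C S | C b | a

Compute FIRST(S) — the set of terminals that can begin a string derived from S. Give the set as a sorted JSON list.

Compute FIRST by fixpoint:
[1]
  A via A→b: +{b}
  B via B→A B: +{b}
  B via B→c b: +{c}
  C via C→a: +{a}
  S via S→a B: +{a}
  S via S→b: +{b}
  S via S→c C: +{c}
  S: {a,b,c}  A: {b}  B: {b,c}  C: {a}
[2] (stable)
  S: {a,b,c}  A: {b}  B: {b,c}  C: {a}

FIRST(S) = ["a", "b", "c"]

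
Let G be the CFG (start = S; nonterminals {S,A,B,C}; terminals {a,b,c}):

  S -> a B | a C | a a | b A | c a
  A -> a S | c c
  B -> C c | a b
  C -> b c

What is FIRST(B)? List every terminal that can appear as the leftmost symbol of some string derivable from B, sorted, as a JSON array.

FIRST sets, iterate to fixpoint:
iter 1:
  A via A→a S: +{a}
  A via A→c c: +{c}
  B via B→a b: +{a}
  C via C→b c: +{b}
  S via S→a B: +{a}
  S via S→b A: +{b}
  S via S→c a: +{c}
  S: {a,b,c}  A: {a,c}  B: {a}  C: {b}
iter 2:
  B via B→C c: +{b}
  S: {a,b,c}  A: {a,c}  B: {a,b}  C: {b}
iter 3: (stable)
  S: {a,b,c}  A: {a,c}  B: {a,b}  C: {b}

FIRST(B) = ["a", "b"]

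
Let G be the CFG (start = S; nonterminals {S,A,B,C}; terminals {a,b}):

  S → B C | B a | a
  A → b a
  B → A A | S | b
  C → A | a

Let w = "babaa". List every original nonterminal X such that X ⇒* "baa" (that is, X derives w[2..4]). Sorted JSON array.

CNF form of G:
  S -> B C | B T1 | a
  A -> T0 T1
  B -> A A | B C | B T1 | a | b
  C -> T0 T1 | a
  T0 -> b
  T1 -> a

CYK fill, restricted to cells inside w[2..4]:
  [2..2]={B,T0}  "b"  orig:{B}
  [3..3]={B,C,S,T1}  "a"  orig:{B,C,S}
  [4..4]={B,C,S,T1}  "a"  orig:{B,C,S}
  [2..3]={A,B,C,S}  "ba"
  [3..4]={B,S}  "aa"
  [2..4]={B,S}  "baa"

Original NTs in T[2,4] deriving "baa": ["B", "S"]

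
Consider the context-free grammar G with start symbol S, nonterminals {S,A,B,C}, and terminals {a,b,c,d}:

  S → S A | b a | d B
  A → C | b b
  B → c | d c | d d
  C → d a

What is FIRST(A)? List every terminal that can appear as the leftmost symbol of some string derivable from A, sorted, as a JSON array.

FIRST iteration:
pass 1:
  A via A→b b: +{b}
  B via B→c: +{c}
  B via B→d c: +{d}
  C via C→d a: +{d}
  S via S→b a: +{b}
  S via S→d B: +{d}
  S: {b,d}  A: {b}  B: {c,d}  C: {d}
pass 2:
  A via A→C: +{d}
  S: {b,d}  A: {b,d}  B: {c,d}  C: {d}
pass 3: (no change)
  S: {b,d}  A: {b,d}  B: {c,d}  C: {d}

FIRST(A) = ["b", "d"]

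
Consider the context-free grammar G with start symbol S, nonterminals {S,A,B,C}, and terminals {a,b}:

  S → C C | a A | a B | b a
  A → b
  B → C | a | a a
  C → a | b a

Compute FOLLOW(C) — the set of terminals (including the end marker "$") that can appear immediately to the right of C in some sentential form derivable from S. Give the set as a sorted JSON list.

Compute FIRST by fixpoint:
iter 1:
  A via A→b: +{b}
  B via B→a: +{a}
  C via C→a: +{a}
  C via C→b a: +{b}
  S via S→C C: +{a,b}
  FIRST(S)={a,b}  FIRST(A)={b}  FIRST(B)={a}  FIRST(C)={a,b}
iter 2:
  B via B→C: +{b}
  FIRST(S)={a,b}  FIRST(A)={b}  FIRST(B)={a,b}  FIRST(C)={a,b}
iter 3: — fixpoint
  FIRST(S)={a,b}  FIRST(A)={b}  FIRST(B)={a,b}  FIRST(C)={a,b}

FOLLOW sets:
initialize: $ ∈ FOLLOW(S)
[1]
  S→C C: FOLLOW(C) ⊇ FIRST(C) = {a,b}; new: +{a,b}
  S→C C: FOLLOW(C) ⊇ FOLLOW(S) ⊇ {$}; new: +{$}
  S→a A: FOLLOW(A) ⊇ FOLLOW(S) ⊇ {$}; new: +{$}
  S→a B: FOLLOW(B) ⊇ FOLLOW(S) ⊇ {$}; new: +{$}
  S: {$}  A: {$}  B: {$}  C: {$,a,b}
[2] (no change)
  S: {$}  A: {$}  B: {$}  C: {$,a,b}

FOLLOW(C) = ["$", "a", "b"]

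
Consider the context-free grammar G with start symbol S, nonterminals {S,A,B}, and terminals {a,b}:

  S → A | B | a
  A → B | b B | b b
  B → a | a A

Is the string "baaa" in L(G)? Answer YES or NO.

CNF form of G:
  S -> T0 A | T1 B | T1 T1 | a
  A -> T0 A | T1 B | T1 T1 | a
  B -> T0 A | a
  T0 -> a
  T1 -> b

Fill CYK table bottom-up:
  T[0,0] 'b' = {T1}  orig:{}
  T[1,1] 'a' = {A,B,S,T0}  orig:{A,B,S}
  T[2,2] 'a' = {A,B,S,T0}  orig:{A,B,S}
  T[3,3] 'a' = {A,B,S,T0}  orig:{A,B,S}
  T[0,1] 'ba' = {A,S}
  T[1,2] 'aa' = {A,B,S}
  T[2,3] 'aa' = {A,B,S}
  T[0,2] 'baa' = {A,S}
  T[1,3] 'aaa' = {A,B,S}
  T[0,3] 'baaa' = {A,S}

S ∈ T[0,3] ⇒ YES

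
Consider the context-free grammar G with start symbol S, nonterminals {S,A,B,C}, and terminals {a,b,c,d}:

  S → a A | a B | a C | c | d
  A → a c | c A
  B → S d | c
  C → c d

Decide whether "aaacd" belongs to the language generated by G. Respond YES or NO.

Convert to CNF:
  S -> T0 A | T0 B | T0 C | c | d
  A -> T0 T1 | T1 A
  B -> S T2 | c
  C -> T1 T2
  T0 -> a
  T1 -> c
  T2 -> d

CYK table (by increasing span):
  [0..0]={T0}  "a"  orig:{}
  [1..1]={T0}  "a"  orig:{}
  [2..2]={T0}  "a"  orig:{}
  [3..3]={B,S,T1}  "c"  orig:{B,S}
  [4..4]={S,T2}  "d"  orig:{S}
  [0..1]=∅  "aa"
  [1..2]=∅  "aa"
  [2..3]={A,S}  "ac"
  [3..4]={B,C}  "cd"
  [0..2]=∅  "aaa"
  [1..3]={S}  "aac"
  [2..4]={B,S}  "acd"
  [0..3]=∅  "aaac"
  [1..4]={B,S}  "aacd"
  [0..4]={S}  "aaacd"

S ∈ T[0,4] ⇒ YES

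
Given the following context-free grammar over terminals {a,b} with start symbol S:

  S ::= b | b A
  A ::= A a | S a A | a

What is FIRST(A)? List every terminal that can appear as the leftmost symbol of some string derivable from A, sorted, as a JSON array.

FIRST iteration:
pass 1:
  A via A→a: +{a}
  S via S→b: +{b}
  FIRST[S]={b}  FIRST[A]={a}
pass 2:
  A via A→S a A: +{b}
  FIRST[S]={b}  FIRST[A]={a,b}
pass 3: done
  FIRST[S]={b}  FIRST[A]={a,b}

FIRST(A) = ["a", "b"]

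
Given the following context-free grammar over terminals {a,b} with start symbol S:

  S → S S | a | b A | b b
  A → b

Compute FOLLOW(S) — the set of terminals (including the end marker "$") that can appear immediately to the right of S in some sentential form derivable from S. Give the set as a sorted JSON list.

Compute FIRST by fixpoint:
iter 1:
  A via A→b: +{b}
  S via S→a: +{a}
  S via S→b A: +{b}
  FIRST(S)={a,b}  FIRST(A)={b}
iter 2: (stable)
  FIRST(S)={a,b}  FIRST(A)={b}

Compute FOLLOW by fixpoint:
initialize: $ ∈ FOLLOW(S)
iter 1:
  S→S S: FOLLOW(S) ⊇ FIRST(S) = {a,b}; new: +{a,b}
  S→b A: FOLLOW(A) ⊇ FOLLOW(S) ⊇ {$,a,b}; new: +{$,a,b}
  S: {$,a,b}  A: {$,a,b}
iter 2: (no change)
  S: {$,a,b}  A: {$,a,b}

FOLLOW(S) = ["$", "a", "b"]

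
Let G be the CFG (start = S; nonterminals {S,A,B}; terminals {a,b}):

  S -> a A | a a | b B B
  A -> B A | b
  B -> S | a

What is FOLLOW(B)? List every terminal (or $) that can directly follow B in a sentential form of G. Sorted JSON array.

FIRST iteration:
iter 1:
  A via A→b: +{b}
  B via B→a: +{a}
  S via S→a A: +{a}
  S via S→b B B: +{b}
  FIRST(S)={a,b}  FIRST(A)={b}  FIRST(B)={a}
iter 2:
  A via A→B A: +{a}
  B via B→S: +{b}
  FIRST(S)={a,b}  FIRST(A)={a,b}  FIRST(B)={a,b}
iter 3: (no change)
  FIRST(S)={a,b}  FIRST(A)={a,b}  FIRST(B)={a,b}

FOLLOW sets:
initialize: $ ∈ FOLLOW(S)
iter 1:
  A→B A: FOLLOW(B) ⊇ FIRST(A) = {a,b}; new: +{a,b}
  B→S: FOLLOW(S) ⊇ FOLLOW(B) ⊇ {a,b}; new: +{a,b}
  S→a A: FOLLOW(A) ⊇ FOLLOW(S) ⊇ {$,a,b}; new: +{$,a,b}
  S→b B B: FOLLOW(B) ⊇ FOLLOW(S) ⊇ {$,a,b}; new: +{$}
  FOLLOW[S]={$,a,b}  FOLLOW[A]={$,a,b}  FOLLOW[B]={$,a,b}
iter 2: (stable)
  FOLLOW[S]={$,a,b}  FOLLOW[A]={$,a,b}  FOLLOW[B]={$,a,b}

FOLLOW(B) = ["$", "a", "b"]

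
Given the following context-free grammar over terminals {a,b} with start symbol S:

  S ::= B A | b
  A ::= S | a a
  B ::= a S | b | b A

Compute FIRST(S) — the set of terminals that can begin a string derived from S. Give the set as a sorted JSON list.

FIRST sets, iterate to fixpoint:
[1]
  A via A→a a: +{a}
  B via B→a S: +{a}
  B via B→b: +{b}
  S via S→B A: +{a,b}
  FIRST[S]={a,b}  FIRST[A]={a}  FIRST[B]={a,b}
[2]
  A via A→S: +{b}
  FIRST[S]={a,b}  FIRST[A]={a,b}  FIRST[B]={a,b}
[3] — fixpoint
  FIRST[S]={a,b}  FIRST[A]={a,b}  FIRST[B]={a,b}

FIRST(S) = ["a", "b"]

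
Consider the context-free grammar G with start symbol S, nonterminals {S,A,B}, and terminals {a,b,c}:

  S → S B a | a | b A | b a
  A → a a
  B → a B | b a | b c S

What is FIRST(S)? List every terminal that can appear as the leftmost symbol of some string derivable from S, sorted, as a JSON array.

FIRST sets, iterate to fixpoint:
round 1:
  A via A→a a: +{a}
  B via B→a B: +{a}
  B via B→b a: +{b}
  S via S→a: +{a}
  S via S→b A: +{b}
  S: {a,b}  A: {a}  B: {a,b}
round 2: done
  S: {a,b}  A: {a}  B: {a,b}

FIRST(S) = ["a", "b"]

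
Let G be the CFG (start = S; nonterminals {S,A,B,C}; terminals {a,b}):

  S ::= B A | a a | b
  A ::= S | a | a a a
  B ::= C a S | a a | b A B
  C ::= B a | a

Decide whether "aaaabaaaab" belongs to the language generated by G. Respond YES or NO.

Convert to CNF:
  S -> B A | T0 T0 | b
  A -> B A | T0 T0 | T0 X2 | a | b
  B -> C X3 | T0 T0 | T1 X4
  C -> B T0 | a
  T0 -> a
  T1 -> b
  X2 -> T0 T0
  X3 -> T0 S
  X4 -> A B

CYK fill:
  T[0,0] 'a' = {A,C,T0}  orig:{A,C}
  T[1,1] 'a' = {A,C,T0}  orig:{A,C}
  T[2,2] 'a' = {A,C,T0}  orig:{A,C}
  T[3,3] 'a' = {A,C,T0}  orig:{A,C}
  T[4,4] 'b' = {A,S,T1}  orig:{A,S}
  T[5,5] 'a' = {A,C,T0}  orig:{A,C}
  T[6,6] 'a' = {A,C,T0}  orig:{A,C}
  T[7,7] 'a' = {A,C,T0}  orig:{A,C}
  T[8,8] 'a' = {A,C,T0}  orig:{A,C}
  T[9,9] 'b' = {A,S,T1}  orig:{A,S}
  T[0,1] 'aa' = {A,B,S,X2}  orig:{A,B,S}
  T[1,2] 'aa' = {A,B,S,X2}  orig:{A,B,S}
  T[2,3] 'aa' = {A,B,S,X2}  orig:{A,B,S}
  T[3,4] 'ab' = {X3}  orig:{}
  T[4,5] 'ba' = ∅
  T[5,6] 'aa' = {A,B,S,X2}  orig:{A,B,S}
  T[6,7] 'aa' = {A,B,S,X2}  orig:{A,B,S}
  T[7,8] 'aa' = {A,B,S,X2}  orig:{A,B,S}
  T[8,9] 'ab' = {X3}  orig:{}
  T[0,2] 'aaa' = {A,C,S,X3,X4}  orig:{A,C,S}
  T[1,3] 'aaa' = {A,C,S,X3,X4}  orig:{A,C,S}
  T[2,4] 'aab' = {A,B,S}
  T[3,5] 'aba' = ∅
  T[4,6] 'baa' = {X4}  orig:{}
  T[5,7] 'aaa' = {A,C,S,X3,X4}  orig:{A,C,S}
  T[6,8] 'aaa' = {A,C,S,X3,X4}  orig:{A,C,S}
  T[7,9] 'aab' = {A,B,S}
  T[0,3] 'aaaa' = {A,B,S,X3,X4}  orig:{A,B,S}
  T[1,4] 'aaab' = {X3,X4}  orig:{}
  T[2,5] 'aaba' = {A,C,S}
  T[3,6] 'abaa' = ∅
  T[4,7] 'baaa' = {B}
  T[5,8] 'aaaa' = {A,B,S,X3,X4}  orig:{A,B,S}
  T[6,9] 'aaab' = {X3,X4}  orig:{}
  T[0,4] 'aaaab' = {A,B,S,X4}  orig:{A,B,S}
  T[1,5] 'aaaba' = {X3}  orig:{}
  T[2,6] 'aabaa' = {A,S,X4}  orig:{A,S}
  T[3,7] 'abaaa' = {X4}  orig:{}
  T[4,8] 'baaaa' = {A,B,C,S,X4}  orig:{A,B,C,S}
  T[5,9] 'aaaab' = {A,B,S,X4}  orig:{A,B,S}
  T[0,5] 'aaaaba' = {A,B,C,S}
  T[1,6] 'aaabaa' = {X3}  orig:{}
  T[2,7] 'aabaaa' = {A,S,X4}  orig:{A,S}
  T[3,8] 'abaaaa' = {X3,X4}  orig:{}
  T[4,9] 'baaaab' = {A,B,S,X4}  orig:{A,B,S}
  T[0,6] 'aaaabaa' = {A,B,C,S,X4}  orig:{A,B,C,S}
  T[1,7] 'aaabaaa' = {X3,X4}  orig:{}
  T[2,8] 'aabaaaa' = {A,B,S,X4}  orig:{A,B,S}
  T[3,9] 'abaaaab' = {X3,X4}  orig:{}
  T[0,7] 'aaaabaaa' = {A,B,C,S,X4}  orig:{A,B,C,S}
  T[1,8] 'aaabaaaa' = {X3,X4}  orig:{}
  T[2,9] 'aabaaaab' = {A,B,S,X4}  orig:{A,B,S}
  T[0,8] 'aaaabaaaa' = {A,B,C,S,X4}  orig:{A,B,C,S}
  T[1,9] 'aaabaaaab' = {X3,X4}  orig:{}
  T[0,9] 'aaaabaaaab' = {A,B,S,X4}  orig:{A,B,S}

S ∈ T[0,9] ⇒ YES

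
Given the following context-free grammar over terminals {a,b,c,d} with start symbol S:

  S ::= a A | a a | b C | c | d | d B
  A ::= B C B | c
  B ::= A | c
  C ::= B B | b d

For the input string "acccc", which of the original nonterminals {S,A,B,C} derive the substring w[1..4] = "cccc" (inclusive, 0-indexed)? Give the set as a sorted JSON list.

CNF form of G:
  S -> T0 C | T1 B | T2 A | T2 T2 | c | d
  A -> B X3 | c
  B -> B X4 | c
  C -> B B | T0 T1
  T0 -> b
  T1 -> d
  T2 -> a
  X3 -> C B
  X4 -> C B

CYK table (by increasing span), restricted to cells inside w[1..4]:
  cell(1,1) c: {A,B,S}
  cell(2,2) c: {A,B,S}
  cell(3,3) c: {A,B,S}
  cell(4,4) c: {A,B,S}
  cell(1,2) cc: {C}
  cell(2,3) cc: {C}
  cell(3,4) cc: {C}
  cell(1,3) ccc: {X3,X4}  orig:{}
  cell(2,4) ccc: {X3,X4}  orig:{}
  cell(1,4) cccc: {A,B}

Original NTs in T[1,4] deriving "cccc": ["A", "B"]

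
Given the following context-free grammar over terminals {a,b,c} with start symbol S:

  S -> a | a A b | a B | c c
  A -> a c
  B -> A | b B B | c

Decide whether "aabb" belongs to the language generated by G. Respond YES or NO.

CNF form of G:
  S -> T0 B | T0 X4 | T1 T1 | a
  A -> T0 T1
  B -> T0 T1 | T2 X3 | c
  T0 -> a
  T1 -> c
  T2 -> b
  X3 -> B B
  X4 -> A T2

CYK table (by increasing span):
  cell(0,0) a: {S,T0}  orig:{S}
  cell(1,1) a: {S,T0}  orig:{S}
  cell(2,2) b: {T2}  orig:{}
  cell(3,3) b: {T2}  orig:{}
  cell(0,1) aa: ∅
  cell(1,2) ab: ∅
  cell(2,3) bb: ∅
  cell(0,2) aab: ∅
  cell(1,3) abb: ∅
  cell(0,3) aabb: ∅

S ∉ T[0,3] ⇒ NO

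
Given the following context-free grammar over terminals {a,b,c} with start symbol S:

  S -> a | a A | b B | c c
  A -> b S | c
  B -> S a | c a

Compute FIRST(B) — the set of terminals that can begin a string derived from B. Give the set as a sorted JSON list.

FIRST sets, iterate to fixpoint:
pass 1:
  A via A→b S: +{b}
  A via A→c: +{c}
  B via B→c a: +{c}
  S via S→a: +{a}
  S via S→b B: +{b}
  S via S→c c: +{c}
  FIRST(S)={a,b,c}  FIRST(A)={b,c}  FIRST(B)={c}
pass 2:
  B via B→S a: +{a,b}
  FIRST(S)={a,b,c}  FIRST(A)={b,c}  FIRST(B)={a,b,c}
pass 3: (no change)
  FIRST(S)={a,b,c}  FIRST(A)={b,c}  FIRST(B)={a,b,c}

FIRST(B) = ["a", "b", "c"]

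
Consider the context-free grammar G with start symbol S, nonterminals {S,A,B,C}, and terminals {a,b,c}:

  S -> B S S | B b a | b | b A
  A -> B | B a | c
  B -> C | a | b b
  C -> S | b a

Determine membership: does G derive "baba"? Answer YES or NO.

Convert to CNF:
  S -> B X8 | B X9 | T1 A | b
  A -> B T0 | B X2 | B X3 | T1 A | T1 T0 | T1 T1 | a | b | c
  B -> B X4 | B X5 | T1 A | T1 T0 | T1 T1 | a | b
  C -> B X6 | B X7 | T1 A | T1 T0 | b
  T0 -> a
  T1 -> b
  X2 -> S S
  X3 -> T1 T0
  X4 -> S S
  X5 -> T1 T0
  X6 -> S S
  X7 -> T1 T0
  X8 -> S S
  X9 -> T1 T0

Fill CYK table bottom-up:
  [0..0]={A,B,C,S,T1}  "b"  orig:{A,B,C,S}
  [1..1]={A,B,T0}  "a"  orig:{A,B}
  [2..2]={A,B,C,S,T1}  "b"  orig:{A,B,C,S}
  [3..3]={A,B,T0}  "a"  orig:{A,B}
  [0..1]={A,B,C,S,X3,X5,X7,X9}  "ba"  orig:{A,B,C,S}
  [1..2]=∅  "ab"
  [2..3]={A,B,C,S,X3,X5,X7,X9}  "ba"  orig:{A,B,C,S}
  [0..2]={X2,X4,X6,X8}  "bab"  orig:{}
  [1..3]={A,B,C,S}  "aba"
  [0..3]={A,B,C,S,X2,X4,X6,X8}  "baba"  orig:{A,B,C,S}

S ∈ T[0,3] ⇒ YES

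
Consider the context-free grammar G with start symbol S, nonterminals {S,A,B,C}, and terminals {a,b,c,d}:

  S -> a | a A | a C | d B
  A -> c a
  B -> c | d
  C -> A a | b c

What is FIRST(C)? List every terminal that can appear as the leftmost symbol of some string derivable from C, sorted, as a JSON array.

FIRST sets, iterate to fixpoint:
pass 1:
  A via A→c a: +{c}
  B via B→c: +{c}
  B via B→d: +{d}
  C via C→A a: +{c}
  C via C→b c: +{b}
  S via S→a: +{a}
  S via S→d B: +{d}
  FIRST(S)={a,d}  FIRST(A)={c}  FIRST(B)={c,d}  FIRST(C)={b,c}
pass 2: — fixpoint
  FIRST(S)={a,d}  FIRST(A)={c}  FIRST(B)={c,d}  FIRST(C)={b,c}

FIRST(C) = ["b", "c"]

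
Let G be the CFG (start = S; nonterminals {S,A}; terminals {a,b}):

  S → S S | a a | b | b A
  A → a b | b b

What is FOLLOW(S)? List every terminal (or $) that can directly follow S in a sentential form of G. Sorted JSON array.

FIRST sets, iterate to fixpoint:
[1]
  A via A→a b: +{a}
  A via A→b b: +{b}
  S via S→a a: +{a}
  S via S→b: +{b}
  FIRST[S]={a,b}  FIRST[A]={a,b}
[2] — fixpoint
  FIRST[S]={a,b}  FIRST[A]={a,b}

FOLLOW iteration:
initialize: $ ∈ FOLLOW(S)
pass 1:
  S→S S: FOLLOW(S) ⊇ FIRST(S) = {a,b}; new: +{a,b}
  S→b A: FOLLOW(A) ⊇ FOLLOW(S) ⊇ {$,a,b}; new: +{$,a,b}
  FOLLOW[S]={$,a,b}  FOLLOW[A]={$,a,b}
pass 2: — fixpoint
  FOLLOW[S]={$,a,b}  FOLLOW[A]={$,a,b}

FOLLOW(S) = ["$", "a", "b"]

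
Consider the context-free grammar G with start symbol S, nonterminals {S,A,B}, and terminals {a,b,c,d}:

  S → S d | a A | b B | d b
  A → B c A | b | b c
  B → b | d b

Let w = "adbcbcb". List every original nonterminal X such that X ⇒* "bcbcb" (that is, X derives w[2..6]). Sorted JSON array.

Convert to CNF:
  S -> S T2 | T1 B | T2 T1 | T3 A
  A -> B X4 | T1 T0 | b
  B -> T2 T1 | b
  T0 -> c
  T1 -> b
  T2 -> d
  T3 -> a
  X4 -> T0 A

CYK fill — only the sub-triangle for w[2..6]:
  T[2,2] 'b' = {A,B,T1}  orig:{A,B}
  T[3,3] 'c' = {T0}  orig:{}
  T[4,4] 'b' = {A,B,T1}  orig:{A,B}
  T[5,5] 'c' = {T0}  orig:{}
  T[6,6] 'b' = {A,B,T1}  orig:{A,B}
  T[2,3] 'bc' = {A}
  T[3,4] 'cb' = {X4}  orig:{}
  T[4,5] 'bc' = {A}
  T[5,6] 'cb' = {X4}  orig:{}
  T[2,4] 'bcb' = {A}
  T[3,5] 'cbc' = {X4}  orig:{}
  T[4,6] 'bcb' = {A}
  T[2,5] 'bcbc' = {A}
  T[3,6] 'cbcb' = {X4}  orig:{}
  T[2,6] 'bcbcb' = {A}

Original NTs in T[2,6] deriving "bcbcb": ["A"]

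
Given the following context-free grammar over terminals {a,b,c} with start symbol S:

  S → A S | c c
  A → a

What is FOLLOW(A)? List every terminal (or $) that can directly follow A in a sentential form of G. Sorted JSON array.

FIRST sets, iterate to fixpoint:
iter 1:
  A via A→a: +{a}
  S via S→A S: +{a}
  S via S→c c: +{c}
  S: {a,c}  A: {a}
iter 2: done
  S: {a,c}  A: {a}

FOLLOW sets:
seed FOLLOW(S) with $
iter 1:
  S→A S: FOLLOW(A) ⊇ FIRST(S) = {a,c}; new: +{a,c}
  S: {$}  A: {a,c}
iter 2: — fixpoint
  S: {$}  A: {a,c}

FOLLOW(A) = ["a", "c"]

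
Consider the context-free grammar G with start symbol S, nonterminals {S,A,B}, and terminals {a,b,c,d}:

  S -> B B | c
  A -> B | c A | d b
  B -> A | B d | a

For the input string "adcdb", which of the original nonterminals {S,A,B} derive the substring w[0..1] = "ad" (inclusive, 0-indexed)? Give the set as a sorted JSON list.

Convert to CNF:
  S -> B B | c
  A -> B T0 | T0 T2 | T1 A | a
  B -> B T0 | T0 T2 | T1 A | a
  T0 -> d
  T1 -> c
  T2 -> b

CYK table (by increasing span) (cells [i..j] with 0 ≤ i ≤ j ≤ 1 only):
  [0..0]={A,B}  "a"
  [1..1]={T0}  "d"  orig:{}
  [0..1]={A,B}  "ad"

Original NTs in T[0,1] deriving "ad": ["A", "B"]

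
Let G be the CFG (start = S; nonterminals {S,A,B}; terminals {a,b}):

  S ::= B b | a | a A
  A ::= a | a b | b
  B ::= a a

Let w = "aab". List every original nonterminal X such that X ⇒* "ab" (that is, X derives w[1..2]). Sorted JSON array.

Convert to CNF:
  S -> B T1 | T0 A | a
  A -> T0 T1 | a | b
  B -> T0 T0
  T0 -> a
  T1 -> b

Fill CYK table bottom-up — only the sub-triangle for w[1..2]:
  [1..1]={A,S,T0}  "a"  orig:{A,S}
  [2..2]={A,T1}  "b"  orig:{A}
  [1..2]={A,S}  "ab"

Original NTs in T[1,2] deriving "ab": ["A", "S"]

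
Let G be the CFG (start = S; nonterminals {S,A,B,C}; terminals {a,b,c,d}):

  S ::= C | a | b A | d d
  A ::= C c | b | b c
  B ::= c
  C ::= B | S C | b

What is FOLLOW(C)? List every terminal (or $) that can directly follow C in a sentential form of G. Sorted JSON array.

Compute FIRST by fixpoint:
round 1:
  A via A→b: +{b}
  B via B→c: +{c}
  C via C→B: +{c}
  C via C→b: +{b}
  S via S→C: +{b,c}
  S via S→a: +{a}
  S via S→d d: +{d}
  FIRST[S]={a,b,c,d}  FIRST[A]={b}  FIRST[B]={c}  FIRST[C]={b,c}
round 2:
  A via A→C c: +{c}
  C via C→S C: +{a,d}
  FIRST[S]={a,b,c,d}  FIRST[A]={b,c}  FIRST[B]={c}  FIRST[C]={a,b,c,d}
round 3:
  A via A→C c: +{a,d}
  FIRST[S]={a,b,c,d}  FIRST[A]={a,b,c,d}  FIRST[B]={c}  FIRST[C]={a,b,c,d}
round 4: — fixpoint
  FIRST[S]={a,b,c,d}  FIRST[A]={a,b,c,d}  FIRST[B]={c}  FIRST[C]={a,b,c,d}

FOLLOW sets:
FOLLOW(S) := {$}
iter 1:
  A→C c: FOLLOW(C) ⊇ FIRST(c) = {c}; new: +{c}
  C→B: FOLLOW(B) ⊇ FOLLOW(C) ⊇ {c}; new: +{c}
  C→S C: FOLLOW(S) ⊇ FIRST(C) = {a,b,c,d}; new: +{a,b,c,d}
  S→C: FOLLOW(C) ⊇ FOLLOW(S) ⊇ {$,a,b,c,d}; new: +{$,a,b,d}
  S→b A: FOLLOW(A) ⊇ FOLLOW(S) ⊇ {$,a,b,c,d}; new: +{$,a,b,c,d}
  FOLLOW[S]={$,a,b,c,d}  FOLLOW[A]={$,a,b,c,d}  FOLLOW[B]={c}  FOLLOW[C]={$,a,b,c,d}
iter 2:
  C→B: FOLLOW(B) ⊇ FOLLOW(C) ⊇ {$,a,b,c,d}; new: +{$,a,b,d}
  FOLLOW[S]={$,a,b,c,d}  FOLLOW[A]={$,a,b,c,d}  FOLLOW[B]={$,a,b,c,d}  FOLLOW[C]={$,a,b,c,d}
iter 3: done
  FOLLOW[S]={$,a,b,c,d}  FOLLOW[A]={$,a,b,c,d}  FOLLOW[B]={$,a,b,c,d}  FOLLOW[C]={$,a,b,c,d}

FOLLOW(C) = ["$", "a", "b", "c", "d"]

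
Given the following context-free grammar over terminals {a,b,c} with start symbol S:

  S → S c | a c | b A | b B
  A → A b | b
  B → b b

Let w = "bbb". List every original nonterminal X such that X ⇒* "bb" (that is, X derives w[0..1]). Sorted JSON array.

Convert to CNF:
  S -> S T1 | T0 A | T0 B | T2 T1
  A -> A T0 | b
  B -> T0 T0
  T0 -> b
  T1 -> c
  T2 -> a

CYK fill — only the sub-triangle for w[0..1]:
  [0..0]={A,T0}  "b"  orig:{A}
  [1..1]={A,T0}  "b"  orig:{A}
  [0..1]={A,B,S}  "bb"

Original NTs in T[0,1] deriving "bb": ["A", "B", "S"]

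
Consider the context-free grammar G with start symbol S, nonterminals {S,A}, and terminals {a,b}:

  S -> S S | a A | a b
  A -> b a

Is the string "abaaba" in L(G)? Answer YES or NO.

CNF form of G:
  S -> S S | T1 A | T1 T0
  A -> T0 T1
  T0 -> b
  T1 -> a

Fill CYK table bottom-up:
  T[0,0] 'a' = {T1}  orig:{}
  T[1,1] 'b' = {T0}  orig:{}
  T[2,2] 'a' = {T1}  orig:{}
  T[3,3] 'a' = {T1}  orig:{}
  T[4,4] 'b' = {T0}  orig:{}
  T[5,5] 'a' = {T1}  orig:{}
  T[0,1] 'ab' = {S}
  T[1,2] 'ba' = {A}
  T[2,3] 'aa' = ∅
  T[3,4] 'ab' = {S}
  T[4,5] 'ba' = {A}
  T[0,2] 'aba' = {S}
  T[1,3] 'baa' = ∅
  T[2,4] 'aab' = ∅
  T[3,5] 'aba' = {S}
  T[0,3] 'abaa' = ∅
  T[1,4] 'baab' = ∅
  T[2,5] 'aaba' = ∅
  T[0,4] 'abaab' = {S}
  T[1,5] 'baaba' = ∅
  T[0,5] 'abaaba' = {S}

S ∈ T[0,5] ⇒ YES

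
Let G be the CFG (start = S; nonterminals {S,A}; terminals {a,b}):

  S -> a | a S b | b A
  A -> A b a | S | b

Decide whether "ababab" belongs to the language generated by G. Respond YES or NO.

Convert to CNF:
  S -> T0 A | T1 X4 | a
  A -> A X2 | T0 A | T1 X3 | a | b
  T0 -> b
  T1 -> a
  X2 -> T0 T1
  X3 -> S T0
  X4 -> S T0

CYK table (by increasing span):
  T[0,0] 'a' = {A,S,T1}  orig:{A,S}
  T[1,1] 'b' = {A,T0}  orig:{A}
  T[2,2] 'a' = {A,S,T1}  orig:{A,S}
  T[3,3] 'b' = {A,T0}  orig:{A}
  T[4,4] 'a' = {A,S,T1}  orig:{A,S}
  T[5,5] 'b' = {A,T0}  orig:{A}
  T[0,1] 'ab' = {X3,X4}  orig:{}
  T[1,2] 'ba' = {A,S,X2}  orig:{A,S}
  T[2,3] 'ab' = {X3,X4}  orig:{}
  T[3,4] 'ba' = {A,S,X2}  orig:{A,S}
  T[4,5] 'ab' = {X3,X4}  orig:{}
  T[0,2] 'aba' = {A}
  T[1,3] 'bab' = {X3,X4}  orig:{}
  T[2,4] 'aba' = {A}
  T[3,5] 'bab' = {X3,X4}  orig:{}
  T[0,3] 'abab' = {A,S}
  T[1,4] 'baba' = {A,S}
  T[2,5] 'abab' = {A,S}
  T[0,4] 'ababa' = {A}
  T[1,5] 'babab' = {A,S,X3,X4}  orig:{A,S}
  T[0,5] 'ababab' = {A,S}

S ∈ T[0,5] ⇒ YES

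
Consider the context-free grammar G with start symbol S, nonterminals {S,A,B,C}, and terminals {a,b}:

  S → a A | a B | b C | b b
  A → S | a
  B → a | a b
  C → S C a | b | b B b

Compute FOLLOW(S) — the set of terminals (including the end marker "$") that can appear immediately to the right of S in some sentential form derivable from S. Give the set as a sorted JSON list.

Compute FIRST by fixpoint:
round 1:
  A via A→a: +{a}
  B via B→a: +{a}
  C via C→b: +{b}
  S via S→a A: +{a}
  S via S→b C: +{b}
  FIRST(S)={a,b}  FIRST(A)={a}  FIRST(B)={a}  FIRST(C)={b}
round 2:
  A via A→S: +{b}
  C via C→S C a: +{a}
  FIRST(S)={a,b}  FIRST(A)={a,b}  FIRST(B)={a}  FIRST(C)={a,b}
round 3: (stable)
  FIRST(S)={a,b}  FIRST(A)={a,b}  FIRST(B)={a}  FIRST(C)={a,b}

FOLLOW iteration:
seed FOLLOW(S) with $
round 1:
  C→S C a: FOLLOW(S) ⊇ FIRST(C) = {a,b}; new: +{a,b}
  C→S C a: FOLLOW(C) ⊇ FIRST(a) = {a}; new: +{a}
  C→b B b: FOLLOW(B) ⊇ FIRST(b) = {b}; new: +{b}
  S→a A: FOLLOW(A) ⊇ FOLLOW(S) ⊇ {$,a,b}; new: +{$,a,b}
  S→a B: FOLLOW(B) ⊇ FOLLOW(S) ⊇ {$,a,b}; new: +{$,a}
  S→b C: FOLLOW(C) ⊇ FOLLOW(S) ⊇ {$,a,b}; new: +{$,b}
  S: {$,a,b}  A: {$,a,b}  B: {$,a,b}  C: {$,a,b}
round 2: (stable)
  S: {$,a,b}  A: {$,a,b}  B: {$,a,b}  C: {$,a,b}

FOLLOW(S) = ["$", "a", "b"]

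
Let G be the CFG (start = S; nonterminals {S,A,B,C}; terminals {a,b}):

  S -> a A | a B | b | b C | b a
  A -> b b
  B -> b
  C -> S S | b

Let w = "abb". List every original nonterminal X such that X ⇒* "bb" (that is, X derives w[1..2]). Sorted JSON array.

CNF form of G:
  S -> T0 C | T0 T1 | T1 A | T1 B | b
  A -> T0 T0
  B -> b
  C -> S S | b
  T0 -> b
  T1 -> a

Fill CYK table bottom-up (cells [i..j] with 1 ≤ i ≤ j ≤ 2 only):
  [1..1]={B,C,S,T0}  "b"  orig:{B,C,S}
  [2..2]={B,C,S,T0}  "b"  orig:{B,C,S}
  [1..2]={A,C,S}  "bb"

Original NTs in T[1,2] deriving "bb": ["A", "C", "S"]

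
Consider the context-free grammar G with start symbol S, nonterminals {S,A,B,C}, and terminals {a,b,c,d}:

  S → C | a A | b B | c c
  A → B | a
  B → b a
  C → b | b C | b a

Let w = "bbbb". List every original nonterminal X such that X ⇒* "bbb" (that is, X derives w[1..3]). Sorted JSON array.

CNF form of G:
  S -> T0 B | T0 C | T0 T1 | T1 A | T2 T2 | b
  A -> T0 T1 | a
  B -> T0 T1
  C -> T0 C | T0 T1 | b
  T0 -> b
  T1 -> a
  T2 -> c

CYK fill, restricted to cells inside w[1..3]:
  cell(1,1) b: {C,S,T0}  orig:{C,S}
  cell(2,2) b: {C,S,T0}  orig:{C,S}
  cell(3,3) b: {C,S,T0}  orig:{C,S}
  cell(1,2) bb: {C,S}
  cell(2,3) bb: {C,S}
  cell(1,3) bbb: {C,S}

Original NTs in T[1,3] deriving "bbb": ["C", "S"]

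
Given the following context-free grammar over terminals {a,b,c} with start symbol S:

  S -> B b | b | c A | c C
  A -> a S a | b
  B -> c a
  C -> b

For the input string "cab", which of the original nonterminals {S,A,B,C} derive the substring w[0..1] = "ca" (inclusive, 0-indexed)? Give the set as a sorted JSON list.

Convert to CNF:
  S -> B T2 | T1 A | T1 C | b
  A -> T0 X3 | b
  B -> T1 T0
  C -> b
  T0 -> a
  T1 -> c
  T2 -> b
  X3 -> S T0

CYK fill, restricted to cells inside w[0..1]:
  cell(0,0) c: {T1}  orig:{}
  cell(1,1) a: {T0}  orig:{}
  cell(0,1) ca: {B}

Original NTs in T[0,1] deriving "ca": ["B"]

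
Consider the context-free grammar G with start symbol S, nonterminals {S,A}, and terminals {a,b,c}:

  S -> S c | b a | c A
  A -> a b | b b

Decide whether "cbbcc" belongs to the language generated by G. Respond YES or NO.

Convert to CNF:
  S -> S T2 | T1 T0 | T2 A
  A -> T0 T1 | T1 T1
  T0 -> a
  T1 -> b
  T2 -> c

CYK table (by increasing span):
  T[0,0] 'c' = {T2}  orig:{}
  T[1,1] 'b' = {T1}  orig:{}
  T[2,2] 'b' = {T1}  orig:{}
  T[3,3] 'c' = {T2}  orig:{}
  T[4,4] 'c' = {T2}  orig:{}
  T[0,1] 'cb' = ∅
  T[1,2] 'bb' = {A}
  T[2,3] 'bc' = ∅
  T[3,4] 'cc' = ∅
  T[0,2] 'cbb' = {S}
  T[1,3] 'bbc' = ∅
  T[2,4] 'bcc' = ∅
  T[0,3] 'cbbc' = {S}
  T[1,4] 'bbcc' = ∅
  T[0,4] 'cbbcc' = {S}

S ∈ T[0,4] ⇒ YES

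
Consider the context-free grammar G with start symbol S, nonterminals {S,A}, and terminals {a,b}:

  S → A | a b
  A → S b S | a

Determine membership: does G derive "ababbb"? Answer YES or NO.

Convert to CNF:
  S -> S X3 | T1 T0 | a
  A -> S X2 | a
  T0 -> b
  T1 -> a
  X2 -> T0 S
  X3 -> T0 S

CYK table (by increasing span):
  [0..0]={A,S,T1}  "a"  orig:{A,S}
  [1..1]={T0}  "b"  orig:{}
  [2..2]={A,S,T1}  "a"  orig:{A,S}
  [3..3]={T0}  "b"  orig:{}
  [4..4]={T0}  "b"  orig:{}
  [5..5]={T0}  "b"  orig:{}
  [0..1]={S}  "ab"
  [1..2]={X2,X3}  "ba"  orig:{}
  [2..3]={S}  "ab"
  [3..4]=∅  "bb"
  [4..5]=∅  "bb"
  [0..2]={A,S}  "aba"
  [1..3]={X2,X3}  "bab"  orig:{}
  [2..4]=∅  "abb"
  [3..5]=∅  "bbb"
  [0..3]={A,S}  "abab"
  [1..4]=∅  "babb"
  [2..5]=∅  "abbb"
  [0..4]=∅  "ababb"
  [1..5]=∅  "babbb"
  [0..5]=∅  "ababbb"

S ∉ T[0,5] ⇒ NO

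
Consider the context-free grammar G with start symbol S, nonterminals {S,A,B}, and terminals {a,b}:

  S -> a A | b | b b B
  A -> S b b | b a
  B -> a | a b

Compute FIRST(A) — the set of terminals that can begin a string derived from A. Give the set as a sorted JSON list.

FIRST sets, iterate to fixpoint:
iter 1:
  A via A→b a: +{b}
  B via B→a: +{a}
  S via S→a A: +{a}
  S via S→b: +{b}
  FIRST[S]={a,b}  FIRST[A]={b}  FIRST[B]={a}
iter 2:
  A via A→S b b: +{a}
  FIRST[S]={a,b}  FIRST[A]={a,b}  FIRST[B]={a}
iter 3: — fixpoint
  FIRST[S]={a,b}  FIRST[A]={a,b}  FIRST[B]={a}

FIRST(A) = ["a", "b"]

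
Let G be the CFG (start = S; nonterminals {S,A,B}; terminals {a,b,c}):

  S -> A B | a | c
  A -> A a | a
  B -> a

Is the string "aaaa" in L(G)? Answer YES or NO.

CNF form of G:
  S -> A B | a | c
  A -> A T0 | a
  B -> a
  T0 -> a

CYK table (by increasing span):
  T[0,0] 'a' = {A,B,S,T0}  orig:{A,B,S}
  T[1,1] 'a' = {A,B,S,T0}  orig:{A,B,S}
  T[2,2] 'a' = {A,B,S,T0}  orig:{A,B,S}
  T[3,3] 'a' = {A,B,S,T0}  orig:{A,B,S}
  T[0,1] 'aa' = {A,S}
  T[1,2] 'aa' = {A,S}
  T[2,3] 'aa' = {A,S}
  T[0,2] 'aaa' = {A,S}
  T[1,3] 'aaa' = {A,S}
  T[0,3] 'aaaa' = {A,S}

S ∈ T[0,3] ⇒ YES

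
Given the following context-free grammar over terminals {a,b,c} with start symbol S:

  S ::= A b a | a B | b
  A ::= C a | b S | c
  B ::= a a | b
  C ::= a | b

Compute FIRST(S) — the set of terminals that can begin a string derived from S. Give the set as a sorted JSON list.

FIRST iteration:
pass 1:
  A via A→b S: +{b}
  A via A→c: +{c}
  B via B→a a: +{a}
  B via B→b: +{b}
  C via C→a: +{a}
  C via C→b: +{b}
  S via S→A b a: +{b,c}
  S via S→a B: +{a}
  FIRST(S)={a,b,c}  FIRST(A)={b,c}  FIRST(B)={a,b}  FIRST(C)={a,b}
pass 2:
  A via A→C a: +{a}
  FIRST(S)={a,b,c}  FIRST(A)={a,b,c}  FIRST(B)={a,b}  FIRST(C)={a,b}
pass 3: (stable)
  FIRST(S)={a,b,c}  FIRST(A)={a,b,c}  FIRST(B)={a,b}  FIRST(C)={a,b}

FIRST(S) = ["a", "b", "c"]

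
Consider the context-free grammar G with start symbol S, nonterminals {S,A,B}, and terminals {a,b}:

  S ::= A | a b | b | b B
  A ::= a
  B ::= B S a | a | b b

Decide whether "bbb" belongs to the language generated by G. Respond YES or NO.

Convert to CNF:
  S -> T0 T1 | T1 B | a | b
  A -> a
  B -> B X2 | T1 T1 | a
  T0 -> a
  T1 -> b
  X2 -> S T0

CYK fill:
  cell(0,0) b: {S,T1}  orig:{S}
  cell(1,1) b: {S,T1}  orig:{S}
  cell(2,2) b: {S,T1}  orig:{S}
  cell(0,1) bb: {B}
  cell(1,2) bb: {B}
  cell(0,2) bbb: {S}

S ∈ T[0,2] ⇒ YES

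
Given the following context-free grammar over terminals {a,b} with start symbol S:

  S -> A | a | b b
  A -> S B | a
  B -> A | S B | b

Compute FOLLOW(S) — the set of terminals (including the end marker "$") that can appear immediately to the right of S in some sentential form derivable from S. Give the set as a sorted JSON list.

Compute FIRST by fixpoint:
pass 1:
  A via A→a: +{a}
  B via B→A: +{a}
  B via B→b: +{b}
  S via S→A: +{a}
  S via S→b b: +{b}
  FIRST[S]={a,b}  FIRST[A]={a}  FIRST[B]={a,b}
pass 2:
  A via A→S B: +{b}
  FIRST[S]={a,b}  FIRST[A]={a,b}  FIRST[B]={a,b}
pass 3: — fixpoint
  FIRST[S]={a,b}  FIRST[A]={a,b}  FIRST[B]={a,b}

FOLLOW iteration:
FOLLOW(S) := {$}
iter 1:
  A→S B: FOLLOW(S) ⊇ FIRST(B) = {a,b}; new: +{a,b}
  S→A: FOLLOW(A) ⊇ FOLLOW(S) ⊇ {$,a,b}; new: +{$,a,b}
  S: {$,a,b}  A: {$,a,b}  B: {}
iter 2:
  A→S B: FOLLOW(B) ⊇ FOLLOW(A) ⊇ {$,a,b}; new: +{$,a,b}
  S: {$,a,b}  A: {$,a,b}  B: {$,a,b}
iter 3: (stable)
  S: {$,a,b}  A: {$,a,b}  B: {$,a,b}

FOLLOW(S) = ["$", "a", "b"]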